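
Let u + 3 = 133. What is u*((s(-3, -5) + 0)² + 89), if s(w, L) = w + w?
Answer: 16250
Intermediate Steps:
u = 130 (u = -3 + 133 = 130)
s(w, L) = 2*w
u*((s(-3, -5) + 0)² + 89) = 130*((2*(-3) + 0)² + 89) = 130*((-6 + 0)² + 89) = 130*((-6)² + 89) = 130*(36 + 89) = 130*125 = 16250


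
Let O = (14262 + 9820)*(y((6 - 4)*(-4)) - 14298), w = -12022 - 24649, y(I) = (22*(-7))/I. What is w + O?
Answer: -687795057/2 ≈ -3.4390e+8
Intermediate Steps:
y(I) = -154/I
w = -36671
O = -687721715/2 (O = (14262 + 9820)*(-154*(-1/(4*(6 - 4))) - 14298) = 24082*(-154/(2*(-4)) - 14298) = 24082*(-154/(-8) - 14298) = 24082*(-154*(-1/8) - 14298) = 24082*(77/4 - 14298) = 24082*(-57115/4) = -687721715/2 ≈ -3.4386e+8)
w + O = -36671 - 687721715/2 = -687795057/2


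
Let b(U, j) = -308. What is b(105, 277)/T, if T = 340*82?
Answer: -77/6970 ≈ -0.011047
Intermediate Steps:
T = 27880
b(105, 277)/T = -308/27880 = -308*1/27880 = -77/6970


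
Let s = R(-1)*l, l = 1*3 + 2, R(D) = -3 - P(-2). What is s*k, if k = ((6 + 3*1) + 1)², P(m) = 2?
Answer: -2500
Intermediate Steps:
R(D) = -5 (R(D) = -3 - 1*2 = -3 - 2 = -5)
k = 100 (k = ((6 + 3) + 1)² = (9 + 1)² = 10² = 100)
l = 5 (l = 3 + 2 = 5)
s = -25 (s = -5*5 = -25)
s*k = -25*100 = -2500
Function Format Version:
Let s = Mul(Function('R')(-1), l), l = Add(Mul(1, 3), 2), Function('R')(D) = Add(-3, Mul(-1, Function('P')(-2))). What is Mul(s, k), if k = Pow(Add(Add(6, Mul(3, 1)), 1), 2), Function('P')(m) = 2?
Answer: -2500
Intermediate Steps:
Function('R')(D) = -5 (Function('R')(D) = Add(-3, Mul(-1, 2)) = Add(-3, -2) = -5)
k = 100 (k = Pow(Add(Add(6, 3), 1), 2) = Pow(Add(9, 1), 2) = Pow(10, 2) = 100)
l = 5 (l = Add(3, 2) = 5)
s = -25 (s = Mul(-5, 5) = -25)
Mul(s, k) = Mul(-25, 100) = -2500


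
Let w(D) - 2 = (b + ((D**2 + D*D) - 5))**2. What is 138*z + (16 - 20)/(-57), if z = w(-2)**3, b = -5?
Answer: 1699060/57 ≈ 29808.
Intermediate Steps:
w(D) = 2 + (-10 + 2*D**2)**2 (w(D) = 2 + (-5 + ((D**2 + D*D) - 5))**2 = 2 + (-5 + ((D**2 + D**2) - 5))**2 = 2 + (-5 + (2*D**2 - 5))**2 = 2 + (-5 + (-5 + 2*D**2))**2 = 2 + (-10 + 2*D**2)**2)
z = 216 (z = (2 + 4*(-5 + (-2)**2)**2)**3 = (2 + 4*(-5 + 4)**2)**3 = (2 + 4*(-1)**2)**3 = (2 + 4*1)**3 = (2 + 4)**3 = 6**3 = 216)
138*z + (16 - 20)/(-57) = 138*216 + (16 - 20)/(-57) = 29808 - 4*(-1/57) = 29808 + 4/57 = 1699060/57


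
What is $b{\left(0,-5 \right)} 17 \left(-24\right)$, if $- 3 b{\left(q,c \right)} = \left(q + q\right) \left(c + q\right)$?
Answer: $0$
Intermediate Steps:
$b{\left(q,c \right)} = - \frac{2 q \left(c + q\right)}{3}$ ($b{\left(q,c \right)} = - \frac{\left(q + q\right) \left(c + q\right)}{3} = - \frac{2 q \left(c + q\right)}{3}$)
$b{\left(0,-5 \right)} 17 \left(-24\right) = \left(- \frac{2}{3}\right) 0 \left(-5 + 0\right) 17 \left(-24\right) = \left(- \frac{2}{3}\right) 0 \left(-5\right) \left(-408\right) = 0 \left(-408\right) = 0$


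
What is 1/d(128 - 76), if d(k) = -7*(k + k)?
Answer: -1/728 ≈ -0.0013736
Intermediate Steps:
d(k) = -14*k
1/d(128 - 76) = 1/(-14*(128 - 76)) = 1/(-14*52) = 1/(-728) = -1/728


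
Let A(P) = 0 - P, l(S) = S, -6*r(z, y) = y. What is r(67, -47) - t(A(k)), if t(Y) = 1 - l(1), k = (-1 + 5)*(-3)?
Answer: 47/6 ≈ 7.8333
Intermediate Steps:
r(z, y) = -y/6
k = -12 (k = 4*(-3) = -12)
A(P) = -P
t(Y) = 0 (t(Y) = 1 - 1*1 = 1 - 1 = 0)
r(67, -47) - t(A(k)) = -1/6*(-47) - 1*0 = 47/6 + 0 = 47/6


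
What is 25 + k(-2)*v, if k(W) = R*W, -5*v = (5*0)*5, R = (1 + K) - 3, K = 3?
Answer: 25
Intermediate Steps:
R = 1 (R = (1 + 3) - 3 = 4 - 3 = 1)
v = 0 (v = -5*0*5/5 = -0*5 = -⅕*0 = 0)
k(W) = W (k(W) = 1*W = W)
25 + k(-2)*v = 25 - 2*0 = 25 + 0 = 25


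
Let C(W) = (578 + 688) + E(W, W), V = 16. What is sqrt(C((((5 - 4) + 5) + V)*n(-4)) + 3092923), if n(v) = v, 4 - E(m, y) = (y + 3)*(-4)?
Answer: sqrt(3093853) ≈ 1758.9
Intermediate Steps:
E(m, y) = 16 + 4*y (E(m, y) = 4 - (y + 3)*(-4) = 4 - (3 + y)*(-4) = 4 - (-12 - 4*y) = 4 + (12 + 4*y) = 16 + 4*y)
C(W) = 1282 + 4*W (C(W) = (578 + 688) + (16 + 4*W) = 1266 + (16 + 4*W) = 1282 + 4*W)
sqrt(C((((5 - 4) + 5) + V)*n(-4)) + 3092923) = sqrt((1282 + 4*((((5 - 4) + 5) + 16)*(-4))) + 3092923) = sqrt((1282 + 4*(((1 + 5) + 16)*(-4))) + 3092923) = sqrt((1282 + 4*((6 + 16)*(-4))) + 3092923) = sqrt((1282 + 4*(22*(-4))) + 3092923) = sqrt((1282 + 4*(-88)) + 3092923) = sqrt((1282 - 352) + 3092923) = sqrt(930 + 3092923) = sqrt(3093853)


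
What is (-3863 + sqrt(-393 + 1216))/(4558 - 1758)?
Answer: -3863/2800 + sqrt(823)/2800 ≈ -1.3694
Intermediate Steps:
(-3863 + sqrt(-393 + 1216))/(4558 - 1758) = (-3863 + sqrt(823))/2800 = (-3863 + sqrt(823))*(1/2800) = -3863/2800 + sqrt(823)/2800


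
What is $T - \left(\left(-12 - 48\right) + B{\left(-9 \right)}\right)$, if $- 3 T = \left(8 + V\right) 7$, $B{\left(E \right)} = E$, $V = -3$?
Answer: $\frac{172}{3} \approx 57.333$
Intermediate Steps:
$T = - \frac{35}{3}$ ($T = - \frac{\left(8 - 3\right) 7}{3} = - \frac{5 \cdot 7}{3} = \left(- \frac{1}{3}\right) 35 = - \frac{35}{3} \approx -11.667$)
$T - \left(\left(-12 - 48\right) + B{\left(-9 \right)}\right) = - \frac{35}{3} - \left(\left(-12 - 48\right) - 9\right) = - \frac{35}{3} - \left(-60 - 9\right) = - \frac{35}{3} - -69 = - \frac{35}{3} + 69 = \frac{172}{3}$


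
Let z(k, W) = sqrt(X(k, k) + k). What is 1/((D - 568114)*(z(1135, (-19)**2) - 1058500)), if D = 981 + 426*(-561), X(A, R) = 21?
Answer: 1/853249553454 ≈ 1.1720e-12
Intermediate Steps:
D = -238005 (D = 981 - 238986 = -238005)
z(k, W) = sqrt(21 + k)
1/((D - 568114)*(z(1135, (-19)**2) - 1058500)) = 1/((-238005 - 568114)*(sqrt(21 + 1135) - 1058500)) = 1/(-806119*(sqrt(1156) - 1058500)) = 1/(-806119*(34 - 1058500)) = 1/(-806119*(-1058466)) = 1/853249553454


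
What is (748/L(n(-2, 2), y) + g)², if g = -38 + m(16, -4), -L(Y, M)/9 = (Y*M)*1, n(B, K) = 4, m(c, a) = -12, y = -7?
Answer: 8779369/3969 ≈ 2212.0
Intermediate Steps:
L(Y, M) = -9*M*Y (L(Y, M) = -9*Y*M = -9*M*Y)
g = -50 (g = -38 - 12 = -50)
(748/L(n(-2, 2), y) + g)² = (748/((-9*(-7)*4)) - 50)² = (748/252 - 50)² = (748*(1/252) - 50)² = (187/63 - 50)² = (-2963/63)² = 8779369/3969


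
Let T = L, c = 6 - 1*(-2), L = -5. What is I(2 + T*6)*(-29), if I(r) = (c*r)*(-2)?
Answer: -12992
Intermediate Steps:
c = 8 (c = 6 + 2 = 8)
T = -5
I(r) = -16*r (I(r) = (8*r)*(-2) = -16*r)
I(2 + T*6)*(-29) = -16*(2 - 5*6)*(-29) = -16*(2 - 30)*(-29) = -16*(-28)*(-29) = 448*(-29) = -12992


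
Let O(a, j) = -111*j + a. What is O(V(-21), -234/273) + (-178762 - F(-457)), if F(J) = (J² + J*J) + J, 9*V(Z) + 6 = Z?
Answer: -4171376/7 ≈ -5.9591e+5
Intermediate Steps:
V(Z) = -⅔ + Z/9
F(J) = J + 2*J² (F(J) = (J² + J²) + J = 2*J² + J = J + 2*J²)
O(a, j) = a - 111*j
O(V(-21), -234/273) + (-178762 - F(-457)) = ((-⅔ + (⅑)*(-21)) - (-25974)/273) + (-178762 - (-457)*(1 + 2*(-457))) = ((-⅔ - 7/3) - (-25974)/273) + (-178762 - (-457)*(1 - 914)) = (-3 - 111*(-6/7)) + (-178762 - (-457)*(-913)) = (-3 + 666/7) + (-178762 - 1*417241) = 645/7 + (-178762 - 417241) = 645/7 - 596003 = -4171376/7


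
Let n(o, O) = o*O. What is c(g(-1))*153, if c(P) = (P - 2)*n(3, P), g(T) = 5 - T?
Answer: 11016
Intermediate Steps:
n(o, O) = O*o
c(P) = 3*P*(-2 + P) (c(P) = (P - 2)*(P*3) = (-2 + P)*(3*P) = 3*P*(-2 + P))
c(g(-1))*153 = (3*(5 - 1*(-1))*(-2 + (5 - 1*(-1))))*153 = (3*(5 + 1)*(-2 + (5 + 1)))*153 = (3*6*(-2 + 6))*153 = (3*6*4)*153 = 72*153 = 11016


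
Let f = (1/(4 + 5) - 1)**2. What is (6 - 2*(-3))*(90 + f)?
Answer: 29416/27 ≈ 1089.5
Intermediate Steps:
f = 64/81 (f = (1/9 - 1)**2 = (-8/9)**2 = 64/81 ≈ 0.79012)
(6 - 2*(-3))*(90 + f) = (6 - 2*(-3))*(90 + 64/81) = (6 + 6)*(7354/81) = 12*(7354/81) = 29416/27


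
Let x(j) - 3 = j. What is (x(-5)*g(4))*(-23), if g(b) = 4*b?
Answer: 736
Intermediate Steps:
x(j) = 3 + j
(x(-5)*g(4))*(-23) = ((3 - 5)*(4*4))*(-23) = -2*16*(-23) = -32*(-23) = 736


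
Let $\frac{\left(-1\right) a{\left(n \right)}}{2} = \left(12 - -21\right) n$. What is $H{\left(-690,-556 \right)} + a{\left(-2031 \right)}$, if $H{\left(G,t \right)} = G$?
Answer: $133356$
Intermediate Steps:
$a{\left(n \right)} = - 66 n$ ($a{\left(n \right)} = - 2 \left(12 - -21\right) n = - 2 \left(12 + 21\right) n = - 2 \cdot 33 n = - 66 n$)
$H{\left(-690,-556 \right)} + a{\left(-2031 \right)} = -690 - -134046 = -690 + 134046 = 133356$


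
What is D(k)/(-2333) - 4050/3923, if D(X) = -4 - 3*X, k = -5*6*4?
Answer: -10845238/9152359 ≈ -1.1850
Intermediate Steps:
k = -120 (k = -30*4 = -120)
D(k)/(-2333) - 4050/3923 = (-4 - 3*(-120))/(-2333) - 4050/3923 = (-4 + 360)*(-1/2333) - 4050*1/3923 = 356*(-1/2333) - 4050/3923 = -356/2333 - 4050/3923 = -10845238/9152359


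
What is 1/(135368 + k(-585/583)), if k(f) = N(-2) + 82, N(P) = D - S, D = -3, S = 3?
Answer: 1/135444 ≈ 7.3831e-6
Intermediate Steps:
N(P) = -6 (N(P) = -3 - 1*3 = -3 - 3 = -6)
k(f) = 76 (k(f) = -6 + 82 = 76)
1/(135368 + k(-585/583)) = 1/(135368 + 76) = 1/135444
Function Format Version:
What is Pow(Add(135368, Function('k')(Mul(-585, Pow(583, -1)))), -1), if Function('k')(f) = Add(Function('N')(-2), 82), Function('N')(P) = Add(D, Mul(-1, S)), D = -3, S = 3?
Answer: Rational(1, 135444) ≈ 7.3831e-6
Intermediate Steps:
Function('N')(P) = -6 (Function('N')(P) = Add(-3, Mul(-1, 3)) = Add(-3, -3) = -6)
Function('k')(f) = 76 (Function('k')(f) = Add(-6, 82) = 76)
Pow(Add(135368, Function('k')(Mul(-585, Pow(583, -1)))), -1) = Pow(Add(135368, 76), -1) = Pow(135444, -1) = Rational(1, 135444)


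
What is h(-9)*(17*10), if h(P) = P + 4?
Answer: -850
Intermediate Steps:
h(P) = 4 + P
h(-9)*(17*10) = (4 - 9)*(17*10) = -5*170 = -850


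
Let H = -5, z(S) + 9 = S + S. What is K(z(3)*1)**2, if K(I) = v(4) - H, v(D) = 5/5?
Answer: 36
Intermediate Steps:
v(D) = 1 (v(D) = 5*(1/5) = 1)
z(S) = -9 + 2*S (z(S) = -9 + (S + S) = -9 + 2*S)
K(I) = 6 (K(I) = 1 - 1*(-5) = 1 + 5 = 6)
K(z(3)*1)**2 = 6**2 = 36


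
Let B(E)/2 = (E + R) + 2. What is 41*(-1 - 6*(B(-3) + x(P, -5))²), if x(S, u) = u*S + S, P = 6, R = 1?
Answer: -141737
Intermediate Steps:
B(E) = 6 + 2*E (B(E) = 2*((E + 1) + 2) = 2*((1 + E) + 2) = 2*(3 + E) = 6 + 2*E)
x(S, u) = S + S*u (x(S, u) = S*u + S = S + S*u)
41*(-1 - 6*(B(-3) + x(P, -5))²) = 41*(-1 - 6*((6 + 2*(-3)) + 6*(1 - 5))²) = 41*(-1 - 6*((6 - 6) + 6*(-4))²) = 41*(-1 - 6*(0 - 24)²) = 41*(-1 - 6*(-24)²) = 41*(-1 - 6*576) = 41*(-1 - 3456) = 41*(-3457) = -141737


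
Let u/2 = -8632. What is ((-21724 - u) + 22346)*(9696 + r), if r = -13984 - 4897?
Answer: -164282910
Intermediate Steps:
u = -17264 (u = 2*(-8632) = -17264)
r = -18881
((-21724 - u) + 22346)*(9696 + r) = ((-21724 - 1*(-17264)) + 22346)*(9696 - 18881) = ((-21724 + 17264) + 22346)*(-9185) = (-4460 + 22346)*(-9185) = 17886*(-9185) = -164282910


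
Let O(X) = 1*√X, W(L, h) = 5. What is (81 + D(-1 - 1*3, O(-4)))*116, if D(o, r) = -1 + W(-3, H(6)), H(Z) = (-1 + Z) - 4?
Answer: 9860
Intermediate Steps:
H(Z) = -5 + Z
O(X) = √X
D(o, r) = 4 (D(o, r) = -1 + 5 = 4)
(81 + D(-1 - 1*3, O(-4)))*116 = (81 + 4)*116 = 85*116 = 9860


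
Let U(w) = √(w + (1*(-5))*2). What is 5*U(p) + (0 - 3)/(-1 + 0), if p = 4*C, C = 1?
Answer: 3 + 5*I*√6 ≈ 3.0 + 12.247*I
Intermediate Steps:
p = 4 (p = 4*1 = 4)
U(w) = √(-10 + w) (U(w) = √(w - 5*2) = √(w - 10) = √(-10 + w))
5*U(p) + (0 - 3)/(-1 + 0) = 5*√(-10 + 4) + (0 - 3)/(-1 + 0) = 5*√(-6) - 3/(-1) = 5*(I*√6) - 3*(-1) = 5*I*√6 + 3 = 3 + 5*I*√6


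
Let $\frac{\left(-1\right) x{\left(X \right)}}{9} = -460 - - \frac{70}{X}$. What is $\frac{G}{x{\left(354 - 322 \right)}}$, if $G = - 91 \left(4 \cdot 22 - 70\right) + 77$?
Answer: $- \frac{24976}{65925} \approx -0.37885$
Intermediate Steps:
$G = -1561$ ($G = - 91 \left(88 - 70\right) + 77 = \left(-91\right) 18 + 77 = -1638 + 77 = -1561$)
$x{\left(X \right)} = 4140 - \frac{630}{X}$ ($x{\left(X \right)} = - 9 \left(-460 - - \frac{70}{X}\right) = - 9 \left(-460 + \frac{70}{X}\right) = 4140 - \frac{630}{X}$)
$\frac{G}{x{\left(354 - 322 \right)}} = - \frac{1561}{4140 - \frac{630}{354 - 322}} = - \frac{1561}{4140 - \frac{630}{32}} = - \frac{1561}{4140 - \frac{315}{16}} = - \frac{1561}{\frac{65925}{16}} = \left(-1561\right) \frac{16}{65925} = - \frac{24976}{65925}$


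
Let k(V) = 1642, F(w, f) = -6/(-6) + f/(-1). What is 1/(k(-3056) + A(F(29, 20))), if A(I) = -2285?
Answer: -1/643 ≈ -0.0015552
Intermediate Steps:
F(w, f) = 1 - f (F(w, f) = -6*(-1/6) + f*(-1) = 1 - f)
1/(k(-3056) + A(F(29, 20))) = 1/(1642 - 2285) = 1/(-643) = -1/643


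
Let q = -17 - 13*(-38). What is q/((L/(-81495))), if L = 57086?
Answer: -38873115/57086 ≈ -680.96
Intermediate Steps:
q = 477 (q = -17 + 494 = 477)
q/((L/(-81495))) = 477/((57086/(-81495))) = 477/((57086*(-1/81495))) = 477/(-57086/81495) = 477*(-81495/57086) = -38873115/57086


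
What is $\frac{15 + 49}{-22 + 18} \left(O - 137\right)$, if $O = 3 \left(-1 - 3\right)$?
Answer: $2384$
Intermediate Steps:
$O = -12$ ($O = 3 \left(-4\right) = -12$)
$\frac{15 + 49}{-22 + 18} \left(O - 137\right) = \frac{15 + 49}{-22 + 18} \left(-12 - 137\right) = \frac{64}{-4} \left(-149\right) = 64 \left(- \frac{1}{4}\right) \left(-149\right) = \left(-16\right) \left(-149\right) = 2384$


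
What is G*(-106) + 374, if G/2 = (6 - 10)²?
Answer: -3018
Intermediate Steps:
G = 32 (G = 2*(6 - 10)² = 2*(-4)² = 2*16 = 32)
G*(-106) + 374 = 32*(-106) + 374 = -3392 + 374 = -3018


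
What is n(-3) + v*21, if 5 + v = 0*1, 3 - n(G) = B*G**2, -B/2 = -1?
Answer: -120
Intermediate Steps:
B = 2 (B = -2*(-1) = 2)
n(G) = 3 - 2*G**2
v = -5 (v = -5 + 0*1 = -5 + 0 = -5)
n(-3) + v*21 = (3 - 2*(-3)**2) - 5*21 = (3 - 2*9) - 105 = (3 - 18) - 105 = -15 - 105 = -120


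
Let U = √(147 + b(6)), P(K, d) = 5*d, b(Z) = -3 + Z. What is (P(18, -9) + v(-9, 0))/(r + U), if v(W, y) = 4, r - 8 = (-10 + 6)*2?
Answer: -41*√6/30 ≈ -3.3476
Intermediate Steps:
r = 0 (r = 8 + (-10 + 6)*2 = 8 - 4*2 = 8 - 8 = 0)
U = 5*√6 (U = √(147 + (-3 + 6)) = √(147 + 3) = √150 = 5*√6 ≈ 12.247)
(P(18, -9) + v(-9, 0))/(r + U) = (5*(-9) + 4)/(0 + 5*√6) = (-45 + 4)/((5*√6)) = -41*√6/30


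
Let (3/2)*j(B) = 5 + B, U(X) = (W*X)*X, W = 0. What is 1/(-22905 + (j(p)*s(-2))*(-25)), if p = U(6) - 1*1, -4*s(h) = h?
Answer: -3/68815 ≈ -4.3595e-5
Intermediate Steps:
s(h) = -h/4
U(X) = 0 (U(X) = (0*X)*X = 0*X = 0)
p = -1 (p = 0 - 1*1 = 0 - 1 = -1)
j(B) = 10/3 + 2*B/3 (j(B) = 2*(5 + B)/3 = 10/3 + 2*B/3)
1/(-22905 + (j(p)*s(-2))*(-25)) = 1/(-22905 + ((10/3 + (2/3)*(-1))*(-1/4*(-2)))*(-25)) = 1/(-22905 + ((10/3 - 2/3)*(1/2))*(-25)) = 1/(-22905 + ((8/3)*(1/2))*(-25)) = 1/(-22905 + (4/3)*(-25)) = 1/(-22905 - 100/3) = 1/(-68815/3) = -3/68815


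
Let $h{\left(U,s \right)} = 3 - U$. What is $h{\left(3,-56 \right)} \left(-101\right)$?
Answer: $0$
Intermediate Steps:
$h{\left(3,-56 \right)} \left(-101\right) = \left(3 - 3\right) \left(-101\right) = 0 \left(-101\right) = 0$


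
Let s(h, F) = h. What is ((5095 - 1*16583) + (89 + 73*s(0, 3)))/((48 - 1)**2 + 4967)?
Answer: -11399/7176 ≈ -1.5885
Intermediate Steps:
((5095 - 1*16583) + (89 + 73*s(0, 3)))/((48 - 1)**2 + 4967) = ((5095 - 1*16583) + (89 + 73*0))/((48 - 1)**2 + 4967) = ((5095 - 16583) + (89 + 0))/(47**2 + 4967) = (-11488 + 89)/(2209 + 4967) = -11399/7176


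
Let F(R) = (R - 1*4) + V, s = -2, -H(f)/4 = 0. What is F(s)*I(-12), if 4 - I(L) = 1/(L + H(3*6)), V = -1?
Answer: -343/12 ≈ -28.583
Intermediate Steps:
H(f) = 0 (H(f) = -4*0 = 0)
I(L) = 4 - 1/L (I(L) = 4 - 1/(L + 0) = 4 - 1/L)
F(R) = -5 + R (F(R) = (R - 1*4) - 1 = (R - 4) - 1 = (-4 + R) - 1 = -5 + R)
F(s)*I(-12) = (-5 - 2)*(4 - 1/(-12)) = -7*(4 - 1*(-1/12)) = -7*(4 + 1/12) = -7*49/12 = -343/12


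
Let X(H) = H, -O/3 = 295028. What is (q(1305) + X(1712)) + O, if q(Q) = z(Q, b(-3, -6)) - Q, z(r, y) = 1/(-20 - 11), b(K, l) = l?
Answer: -27424988/31 ≈ -8.8468e+5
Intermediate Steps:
O = -885084 (O = -3*295028 = -885084)
z(r, y) = -1/31 (z(r, y) = 1/(-31) = -1/31)
q(Q) = -1/31 - Q
(q(1305) + X(1712)) + O = ((-1/31 - 1*1305) + 1712) - 885084 = ((-1/31 - 1305) + 1712) - 885084 = (-40456/31 + 1712) - 885084 = 12616/31 - 885084 = -27424988/31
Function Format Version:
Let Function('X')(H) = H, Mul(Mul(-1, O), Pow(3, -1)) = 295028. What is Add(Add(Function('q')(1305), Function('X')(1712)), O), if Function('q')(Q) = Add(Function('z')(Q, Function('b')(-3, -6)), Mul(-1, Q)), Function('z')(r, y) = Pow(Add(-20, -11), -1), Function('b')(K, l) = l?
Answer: Rational(-27424988, 31) ≈ -8.8468e+5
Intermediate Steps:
O = -885084 (O = Mul(-3, 295028) = -885084)
Function('z')(r, y) = Rational(-1, 31) (Function('z')(r, y) = Pow(-31, -1) = Rational(-1, 31))
Function('q')(Q) = Add(Rational(-1, 31), Mul(-1, Q))
Add(Add(Function('q')(1305), Function('X')(1712)), O) = Add(Add(Add(Rational(-1, 31), Mul(-1, 1305)), 1712), -885084) = Add(Add(Add(Rational(-1, 31), -1305), 1712), -885084) = Add(Add(Rational(-40456, 31), 1712), -885084) = Add(Rational(12616, 31), -885084) = Rational(-27424988, 31)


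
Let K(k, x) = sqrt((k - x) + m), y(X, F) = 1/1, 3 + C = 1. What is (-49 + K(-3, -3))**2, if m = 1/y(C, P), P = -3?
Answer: 2304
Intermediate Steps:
C = -2 (C = -3 + 1 = -2)
y(X, F) = 1
m = 1 (m = 1/1 = 1)
K(k, x) = sqrt(1 + k - x) (K(k, x) = sqrt((k - x) + 1) = sqrt(1 + k - x))
(-49 + K(-3, -3))**2 = (-49 + sqrt(1 - 3 - 1*(-3)))**2 = (-49 + sqrt(1 - 3 + 3))**2 = (-49 + sqrt(1))**2 = (-49 + 1)**2 = (-48)**2 = 2304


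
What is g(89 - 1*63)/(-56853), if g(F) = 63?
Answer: -7/6317 ≈ -0.0011081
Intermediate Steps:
g(89 - 1*63)/(-56853) = 63/(-56853) = 63*(-1/56853) = -7/6317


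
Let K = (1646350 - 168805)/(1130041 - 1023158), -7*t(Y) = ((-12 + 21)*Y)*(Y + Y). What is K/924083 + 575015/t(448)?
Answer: -8113251123937145/7282023379771392 ≈ -1.1141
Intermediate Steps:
t(Y) = -18*Y²/7 (t(Y) = -(-12 + 21)*Y*(Y + Y)/7 = -9*Y*2*Y/7 = -18*Y²/7)
K = 1477545/106883 ≈ 13.824
K/924083 + 575015/t(448) = (1477545/106883)/924083 + 575015/((-18/7*448²)) = (1477545/106883)*(1/924083) + 575015/((-18/7*200704)) = 1477545/98768763289 + 575015/(-516096) = 1477545/98768763289 + 575015*(-1/516096) = 1477545/98768763289 - 82145/73728 = -8113251123937145/7282023379771392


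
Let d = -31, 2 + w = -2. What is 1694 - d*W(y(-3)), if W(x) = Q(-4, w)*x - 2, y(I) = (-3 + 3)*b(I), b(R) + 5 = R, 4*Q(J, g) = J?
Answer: 1632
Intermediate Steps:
w = -4 (w = -2 - 2 = -4)
Q(J, g) = J/4
b(R) = -5 + R
y(I) = 0 (y(I) = (-3 + 3)*(-5 + I) = 0*(-5 + I) = 0)
W(x) = -2 - x (W(x) = ((1/4)*(-4))*x - 2 = -x - 2 = -2 - x)
1694 - d*W(y(-3)) = 1694 - (-31)*(-2 - 1*0) = 1694 - (-31)*(-2 + 0) = 1694 - (-31)*(-2) = 1694 - 1*62 = 1694 - 62 = 1632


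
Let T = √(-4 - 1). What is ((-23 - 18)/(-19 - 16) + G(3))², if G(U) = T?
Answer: -4444/1225 + 82*I*√5/35 ≈ -3.6278 + 5.2388*I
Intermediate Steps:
T = I*√5 (T = √(-5) = I*√5 ≈ 2.2361*I)
G(U) = I*√5
((-23 - 18)/(-19 - 16) + G(3))² = ((-23 - 18)/(-19 - 16) + I*√5)² = (-41/(-35) + I*√5)² = (-41*(-1/35) + I*√5)² = (41/35 + I*√5)²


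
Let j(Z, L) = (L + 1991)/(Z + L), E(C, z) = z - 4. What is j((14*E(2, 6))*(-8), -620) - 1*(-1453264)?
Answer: 1226553445/844 ≈ 1.4533e+6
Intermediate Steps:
E(C, z) = -4 + z
j(Z, L) = (1991 + L)/(L + Z)
j((14*E(2, 6))*(-8), -620) - 1*(-1453264) = (1991 - 620)/(-620 + (14*(-4 + 6))*(-8)) - 1*(-1453264) = 1371/(-620 + (14*2)*(-8)) + 1453264 = 1371/(-620 + 28*(-8)) + 1453264 = 1371/(-620 - 224) + 1453264 = 1371/(-844) + 1453264 = -1/844*1371 + 1453264 = -1371/844 + 1453264 = 1226553445/844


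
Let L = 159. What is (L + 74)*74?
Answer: 17242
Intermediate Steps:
(L + 74)*74 = (159 + 74)*74 = 233*74 = 17242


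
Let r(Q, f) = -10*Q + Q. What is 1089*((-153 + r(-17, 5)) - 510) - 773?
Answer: -556163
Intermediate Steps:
r(Q, f) = -9*Q
1089*((-153 + r(-17, 5)) - 510) - 773 = 1089*((-153 - 9*(-17)) - 510) - 773 = 1089*((-153 + 153) - 510) - 773 = 1089*(0 - 510) - 773 = 1089*(-510) - 773 = -555390 - 773 = -556163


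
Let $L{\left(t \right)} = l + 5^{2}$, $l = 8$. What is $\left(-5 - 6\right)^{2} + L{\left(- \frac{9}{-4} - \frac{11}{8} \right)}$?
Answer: $154$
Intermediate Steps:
$L{\left(t \right)} = 33$ ($L{\left(t \right)} = 8 + 5^{2} = 8 + 25 = 33$)
$\left(-5 - 6\right)^{2} + L{\left(- \frac{9}{-4} - \frac{11}{8} \right)} = \left(-5 - 6\right)^{2} + 33 = \left(-11\right)^{2} + 33 = 121 + 33 = 154$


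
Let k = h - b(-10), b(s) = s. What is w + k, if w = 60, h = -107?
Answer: -37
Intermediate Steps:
k = -97 (k = -107 - 1*(-10) = -107 + 10 = -97)
w + k = 60 - 97 = -37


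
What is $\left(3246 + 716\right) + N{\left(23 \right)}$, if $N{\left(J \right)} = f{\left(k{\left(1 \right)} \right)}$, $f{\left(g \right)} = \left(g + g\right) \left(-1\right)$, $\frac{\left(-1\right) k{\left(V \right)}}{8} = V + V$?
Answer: $3994$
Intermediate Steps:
$k{\left(V \right)} = - 16 V$ ($k{\left(V \right)} = - 8 \left(V + V\right) = - 8 \cdot 2 V = - 16 V$)
$f{\left(g \right)} = - 2 g$ ($f{\left(g \right)} = 2 g \left(-1\right) = - 2 g$)
$N{\left(J \right)} = 32$ ($N{\left(J \right)} = - 2 \left(\left(-16\right) 1\right) = \left(-2\right) \left(-16\right) = 32$)
$\left(3246 + 716\right) + N{\left(23 \right)} = \left(3246 + 716\right) + 32 = 3962 + 32 = 3994$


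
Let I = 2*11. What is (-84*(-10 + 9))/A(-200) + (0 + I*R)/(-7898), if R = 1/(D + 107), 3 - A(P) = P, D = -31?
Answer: 327379/791236 ≈ 0.41376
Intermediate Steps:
A(P) = 3 - P
R = 1/76 (R = 1/(-31 + 107) = 1/76 ≈ 0.013158)
I = 22
(-84*(-10 + 9))/A(-200) + (0 + I*R)/(-7898) = (-84*(-10 + 9))/(3 - 1*(-200)) + (0 + 22*(1/76))/(-7898) = (-84*(-1))/(3 + 200) + (0 + 11/38)*(-1/7898) = 84/203 + (11/38)*(-1/7898) = 84*(1/203) - 1/27284 = 12/29 - 1/27284 = 327379/791236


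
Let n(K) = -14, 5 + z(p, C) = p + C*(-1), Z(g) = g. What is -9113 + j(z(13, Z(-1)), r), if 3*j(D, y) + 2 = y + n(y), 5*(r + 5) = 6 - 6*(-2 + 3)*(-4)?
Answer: -9118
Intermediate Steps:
z(p, C) = -5 + p - C (z(p, C) = -5 + (p + C*(-1)) = -5 + (p - C) = -5 + p - C)
r = 1 (r = -5 + (6 - 6*(-2 + 3)*(-4))/5 = -5 + (6 - 6*(-4))/5 = -5 + (6 + 24)/5 = -5 + (⅕)*30 = -5 + 6 = 1)
j(D, y) = -16/3 + y/3 (j(D, y) = -⅔ + (y - 14)/3 = -⅔ + (-14 + y)/3 = -⅔ + (-14/3 + y/3) = -16/3 + y/3)
-9113 + j(z(13, Z(-1)), r) = -9113 + (-16/3 + (⅓)*1) = -9113 + (-16/3 + ⅓) = -9113 - 5 = -9118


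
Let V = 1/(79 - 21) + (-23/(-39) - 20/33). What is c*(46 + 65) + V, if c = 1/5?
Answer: 2762017/124410 ≈ 22.201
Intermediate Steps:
c = ⅕ ≈ 0.20000
V = 23/24882 (V = 1/58 + (-23*(-1/39) - 20*1/33) = 1/58 + (23/39 - 20/33) = 1/58 - 7/429 = 23/24882 ≈ 0.00092436)
c*(46 + 65) + V = (46 + 65)/5 + 23/24882 = (⅕)*111 + 23/24882 = 111/5 + 23/24882 = 2762017/124410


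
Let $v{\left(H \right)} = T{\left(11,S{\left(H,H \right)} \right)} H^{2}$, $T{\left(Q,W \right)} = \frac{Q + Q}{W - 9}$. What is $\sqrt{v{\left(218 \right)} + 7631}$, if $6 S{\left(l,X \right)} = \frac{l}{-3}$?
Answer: $\frac{i \sqrt{378093445}}{95} \approx 204.68 i$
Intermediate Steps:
$S{\left(l,X \right)} = - \frac{l}{18}$ ($S{\left(l,X \right)} = \frac{l \frac{1}{-3}}{6} = \frac{l \left(- \frac{1}{3}\right)}{6} = \frac{\left(- \frac{1}{3}\right) l}{6} = - \frac{l}{18}$)
$T{\left(Q,W \right)} = \frac{2 Q}{-9 + W}$
$v{\left(H \right)} = \frac{22 H^{2}}{-9 - \frac{H}{18}}$ ($v{\left(H \right)} = 2 \cdot 11 \frac{1}{-9 - \frac{H}{18}} H^{2} = \frac{22}{-9 - \frac{H}{18}} H^{2} = \frac{22 H^{2}}{-9 - \frac{H}{18}}$)
$\sqrt{v{\left(218 \right)} + 7631} = \sqrt{- \frac{396 \cdot 218^{2}}{162 + 218} + 7631} = \sqrt{\left(-396\right) 47524 \cdot \frac{1}{380} + 7631} = \sqrt{- \frac{4704876}{95} + 7631} = \sqrt{- \frac{3979931}{95}} = \frac{i \sqrt{378093445}}{95}$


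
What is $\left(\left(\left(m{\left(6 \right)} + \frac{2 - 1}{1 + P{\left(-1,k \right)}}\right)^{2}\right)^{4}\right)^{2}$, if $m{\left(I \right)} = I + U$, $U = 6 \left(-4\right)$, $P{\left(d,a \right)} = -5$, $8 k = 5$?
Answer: $\frac{650377879817809571042122834561}{4294967296} \approx 1.5143 \cdot 10^{20}$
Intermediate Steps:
$k = \frac{5}{8}$ ($k = \frac{1}{8} \cdot 5 = \frac{5}{8} \approx 0.625$)
$U = -24$
$m{\left(I \right)} = -24 + I$ ($m{\left(I \right)} = I - 24 = -24 + I$)
$\left(\left(\left(m{\left(6 \right)} + \frac{2 - 1}{1 + P{\left(-1,k \right)}}\right)^{2}\right)^{4}\right)^{2} = \left(\left(\left(\left(-24 + 6\right) + \frac{2 - 1}{1 - 5}\right)^{2}\right)^{4}\right)^{2} = \left(\left(\left(-18 + 1 \frac{1}{-4}\right)^{2}\right)^{4}\right)^{2} = \left(\left(\left(-18 + 1 \left(- \frac{1}{4}\right)\right)^{2}\right)^{4}\right)^{2} = \left(\left(\left(-18 - \frac{1}{4}\right)^{2}\right)^{4}\right)^{2} = \left(\left(\left(- \frac{73}{4}\right)^{2}\right)^{4}\right)^{2} = \left(\left(\frac{5329}{16}\right)^{4}\right)^{2} = \left(\frac{806460091894081}{65536}\right)^{2} = \frac{650377879817809571042122834561}{4294967296}$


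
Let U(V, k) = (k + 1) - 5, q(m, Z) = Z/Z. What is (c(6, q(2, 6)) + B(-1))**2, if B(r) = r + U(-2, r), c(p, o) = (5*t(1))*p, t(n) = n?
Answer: 576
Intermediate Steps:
q(m, Z) = 1
U(V, k) = -4 + k (U(V, k) = (1 + k) - 5 = -4 + k)
c(p, o) = 5*p (c(p, o) = (5*1)*p = 5*p)
B(r) = -4 + 2*r (B(r) = r + (-4 + r) = -4 + 2*r)
(c(6, q(2, 6)) + B(-1))**2 = (5*6 + (-4 + 2*(-1)))**2 = (30 + (-4 - 2))**2 = (30 - 6)**2 = 24**2 = 576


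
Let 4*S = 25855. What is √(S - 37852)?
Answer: I*√125553/2 ≈ 177.17*I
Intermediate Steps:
S = 25855/4 (S = (¼)*25855 = 25855/4 ≈ 6463.8)
√(S - 37852) = √(25855/4 - 37852) = √(-125553/4) = I*√125553/2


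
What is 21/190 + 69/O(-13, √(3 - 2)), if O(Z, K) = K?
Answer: 13131/190 ≈ 69.110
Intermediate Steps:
21/190 + 69/O(-13, √(3 - 2)) = 21/190 + 69/(√(3 - 2)) = 21*(1/190) + 69/(√1) = 21/190 + 69/1 = 21/190 + 69*1 = 21/190 + 69 = 13131/190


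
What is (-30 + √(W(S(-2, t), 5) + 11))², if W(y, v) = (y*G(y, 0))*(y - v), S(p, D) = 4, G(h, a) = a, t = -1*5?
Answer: (30 - √11)² ≈ 712.00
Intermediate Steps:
t = -5
W(y, v) = 0 (W(y, v) = (y*0)*(y - v) = 0*(y - v) = 0)
(-30 + √(W(S(-2, t), 5) + 11))² = (-30 + √(0 + 11))² = (-30 + √11)²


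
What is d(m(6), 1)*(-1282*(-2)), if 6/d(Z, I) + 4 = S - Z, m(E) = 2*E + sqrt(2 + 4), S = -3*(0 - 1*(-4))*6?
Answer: -676896/3869 + 7692*sqrt(6)/3869 ≈ -170.08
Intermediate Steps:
S = -72 (S = -3*(0 + 4)*6 = -3*4*6 = -12*6 = -72)
m(E) = sqrt(6) + 2*E (m(E) = 2*E + sqrt(6) = sqrt(6) + 2*E)
d(Z, I) = 6/(-76 - Z) (d(Z, I) = 6/(-4 + (-72 - Z)) = 6/(-76 - Z))
d(m(6), 1)*(-1282*(-2)) = (-6/(76 + (sqrt(6) + 2*6)))*(-1282*(-2)) = -6/(76 + (sqrt(6) + 12))*2564 = -6/(76 + (12 + sqrt(6)))*2564 = -6/(88 + sqrt(6))*2564 = -15384/(88 + sqrt(6))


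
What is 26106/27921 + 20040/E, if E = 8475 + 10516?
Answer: 351771962/176749237 ≈ 1.9902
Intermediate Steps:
E = 18991
26106/27921 + 20040/E = 26106/27921 + 20040/18991 = 26106*(1/27921) + 20040*(1/18991) = 8702/9307 + 20040/18991 = 351771962/176749237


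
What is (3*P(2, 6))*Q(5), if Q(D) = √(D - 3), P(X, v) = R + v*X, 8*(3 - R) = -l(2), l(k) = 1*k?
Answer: 183*√2/4 ≈ 64.700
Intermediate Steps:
l(k) = k
R = 13/4 (R = 3 - (-1)*2/8 = 3 - ⅛*(-2) = 3 + ¼ = 13/4 ≈ 3.2500)
P(X, v) = 13/4 + X*v (P(X, v) = 13/4 + v*X = 13/4 + X*v)
Q(D) = √(-3 + D)
(3*P(2, 6))*Q(5) = (3*(13/4 + 2*6))*√(-3 + 5) = (3*(13/4 + 12))*√2 = (3*(61/4))*√2 = 183*√2/4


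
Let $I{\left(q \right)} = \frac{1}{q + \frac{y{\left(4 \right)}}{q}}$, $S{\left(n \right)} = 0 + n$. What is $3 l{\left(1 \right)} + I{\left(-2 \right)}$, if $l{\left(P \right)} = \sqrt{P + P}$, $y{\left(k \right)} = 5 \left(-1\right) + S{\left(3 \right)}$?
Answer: $-1 + 3 \sqrt{2} \approx 3.2426$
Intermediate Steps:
$S{\left(n \right)} = n$
$y{\left(k \right)} = -2$ ($y{\left(k \right)} = 5 \left(-1\right) + 3 = -5 + 3 = -2$)
$I{\left(q \right)} = \frac{1}{q - \frac{2}{q}}$
$l{\left(P \right)} = \sqrt{2} \sqrt{P}$ ($l{\left(P \right)} = \sqrt{2 P} = \sqrt{2} \sqrt{P}$)
$3 l{\left(1 \right)} + I{\left(-2 \right)} = 3 \sqrt{2} \sqrt{1} - \frac{2}{-2 + \left(-2\right)^{2}} = 3 \sqrt{2} \cdot 1 - \frac{2}{-2 + 4} = 3 \sqrt{2} - \frac{2}{2} = 3 \sqrt{2} - 1 = -1 + 3 \sqrt{2}$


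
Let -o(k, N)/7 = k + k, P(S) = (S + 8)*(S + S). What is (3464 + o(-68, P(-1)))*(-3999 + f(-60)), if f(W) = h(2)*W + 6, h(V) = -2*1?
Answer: -17103168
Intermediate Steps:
h(V) = -2
f(W) = 6 - 2*W (f(W) = -2*W + 6 = 6 - 2*W)
P(S) = 2*S*(8 + S) (P(S) = (8 + S)*(2*S) = 2*S*(8 + S))
o(k, N) = -14*k (o(k, N) = -7*(k + k) = -14*k)
(3464 + o(-68, P(-1)))*(-3999 + f(-60)) = (3464 - 14*(-68))*(-3999 + (6 - 2*(-60))) = (3464 + 952)*(-3999 + (6 + 120)) = 4416*(-3999 + 126) = 4416*(-3873) = -17103168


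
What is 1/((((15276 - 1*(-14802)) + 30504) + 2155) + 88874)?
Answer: 1/151611 ≈ 6.5958e-6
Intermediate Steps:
1/((((15276 - 1*(-14802)) + 30504) + 2155) + 88874) = 1/((((15276 + 14802) + 30504) + 2155) + 88874) = 1/(((30078 + 30504) + 2155) + 88874) = 1/((60582 + 2155) + 88874) = 1/(62737 + 88874) = 1/151611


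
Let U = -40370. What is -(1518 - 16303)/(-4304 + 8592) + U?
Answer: -173091775/4288 ≈ -40367.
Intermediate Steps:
-(1518 - 16303)/(-4304 + 8592) + U = -(1518 - 16303)/(-4304 + 8592) - 40370 = -(-14785)/4288 - 40370 = -1*(-14785/4288) - 40370 = 14785/4288 - 40370 = -173091775/4288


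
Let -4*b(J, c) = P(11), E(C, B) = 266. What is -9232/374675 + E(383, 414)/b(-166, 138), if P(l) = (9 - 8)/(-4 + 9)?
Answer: -1993280232/374675 ≈ -5320.0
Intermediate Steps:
P(l) = 1/5
b(J, c) = -1/20 (b(J, c) = -1/4*1/5 = -1/20)
-9232/374675 + E(383, 414)/b(-166, 138) = -9232/374675 + 266/(-1/20) = -9232*1/374675 + 266*(-20) = -9232/374675 - 5320 = -1993280232/374675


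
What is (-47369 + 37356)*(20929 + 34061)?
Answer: -550614870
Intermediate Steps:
(-47369 + 37356)*(20929 + 34061) = -10013*54990 = -550614870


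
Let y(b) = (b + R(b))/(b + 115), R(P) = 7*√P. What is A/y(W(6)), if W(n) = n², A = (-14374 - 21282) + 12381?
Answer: -3514525/78 ≈ -45058.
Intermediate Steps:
A = -23275 (A = -35656 + 12381 = -23275)
y(b) = (b + 7*√b)/(115 + b) (y(b) = (b + 7*√b)/(b + 115) = (b + 7*√b)/(115 + b))
A/y(W(6)) = -23275*(115 + 6²)/(6² + 7*√(6²)) = -23275*(115 + 36)/(36 + 7*√36) = -23275*151/(36 + 7*6) = -23275*151/(36 + 42) = -23275/((1/151)*78) = -23275/78/151 = -23275*151/78 = -3514525/78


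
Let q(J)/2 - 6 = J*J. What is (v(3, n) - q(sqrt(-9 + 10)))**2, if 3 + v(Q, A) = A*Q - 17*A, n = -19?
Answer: 62001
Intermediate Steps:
v(Q, A) = -3 - 17*A + A*Q (v(Q, A) = -3 + (A*Q - 17*A) = -3 + (-17*A + A*Q) = -3 - 17*A + A*Q)
q(J) = 12 + 2*J**2 (q(J) = 12 + 2*(J*J) = 12 + 2*J**2)
(v(3, n) - q(sqrt(-9 + 10)))**2 = ((-3 - 17*(-19) - 19*3) - (12 + 2*(sqrt(-9 + 10))**2))**2 = ((-3 + 323 - 57) - (12 + 2*(sqrt(1))**2))**2 = (263 - (12 + 2*1**2))**2 = (263 - (12 + 2*1))**2 = (263 - (12 + 2))**2 = (263 - 1*14)**2 = (263 - 14)**2 = 249**2 = 62001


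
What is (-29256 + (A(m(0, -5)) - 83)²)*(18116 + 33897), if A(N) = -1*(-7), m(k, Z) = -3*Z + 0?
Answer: -1221265240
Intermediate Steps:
m(k, Z) = -3*Z
A(N) = 7
(-29256 + (A(m(0, -5)) - 83)²)*(18116 + 33897) = (-29256 + (7 - 83)²)*(18116 + 33897) = (-29256 + (-76)²)*52013 = (-29256 + 5776)*52013 = -23480*52013 = -1221265240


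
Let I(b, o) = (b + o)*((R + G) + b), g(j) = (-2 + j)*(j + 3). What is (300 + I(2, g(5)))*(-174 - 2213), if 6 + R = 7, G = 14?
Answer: -1771154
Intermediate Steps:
R = 1 (R = -6 + 7 = 1)
g(j) = (-2 + j)*(3 + j)
I(b, o) = (15 + b)*(b + o) (I(b, o) = (b + o)*((1 + 14) + b) = (b + o)*(15 + b) = (15 + b)*(b + o))
(300 + I(2, g(5)))*(-174 - 2213) = (300 + (2² + 15*2 + 15*(-6 + 5 + 5²) + 2*(-6 + 5 + 5²)))*(-174 - 2213) = (300 + (4 + 30 + 15*(-6 + 5 + 25) + 2*(-6 + 5 + 25)))*(-2387) = (300 + (4 + 30 + 15*24 + 2*24))*(-2387) = (300 + (4 + 30 + 360 + 48))*(-2387) = (300 + 442)*(-2387) = 742*(-2387) = -1771154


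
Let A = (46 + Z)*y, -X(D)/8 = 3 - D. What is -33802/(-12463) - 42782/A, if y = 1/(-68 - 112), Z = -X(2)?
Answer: 5332022066/37389 ≈ 1.4261e+5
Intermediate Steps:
X(D) = -24 + 8*D (X(D) = -8*(3 - D) = -24 + 8*D)
Z = 8 (Z = -(-24 + 8*2) = -(-24 + 16) = -1*(-8) = 8)
y = -1/180 (y = 1/(-180) = -1/180 ≈ -0.0055556)
A = -3/10 (A = (46 + 8)*(-1/180) = 54*(-1/180) = -3/10 ≈ -0.30000)
-33802/(-12463) - 42782/A = -33802/(-12463) - 42782/(-3/10) = -33802*(-1/12463) - 42782*(-10/3) = 33802/12463 + 427820/3 = 5332022066/37389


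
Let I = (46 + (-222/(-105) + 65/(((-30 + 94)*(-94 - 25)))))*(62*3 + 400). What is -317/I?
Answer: -6035680/536737031 ≈ -0.011245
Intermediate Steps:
I = 536737031/19040 (I = (46 + (-222*(-1/105) + 65/((64*(-119)))))*(186 + 400) = (46 + (74/35 + 65/(-7616)))*586 = (46 + (74/35 + 65*(-1/7616)))*586 = (46 + (74/35 - 65/7616))*586 = (46 + 80187/38080)*586 = (1831867/38080)*586 = 536737031/19040 ≈ 28190.)
-317/I = -317/536737031/19040 = -317*19040/536737031 = -6035680/536737031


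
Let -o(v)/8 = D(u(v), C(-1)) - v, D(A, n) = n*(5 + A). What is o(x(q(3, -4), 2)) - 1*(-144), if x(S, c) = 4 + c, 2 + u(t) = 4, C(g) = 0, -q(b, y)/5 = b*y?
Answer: 192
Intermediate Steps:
q(b, y) = -5*b*y
u(t) = 2 (u(t) = -2 + 4 = 2)
o(v) = 8*v (o(v) = -8*(0*(5 + 2) - v) = -8*(0*7 - v) = -8*(0 - v) = -(-8)*v = 8*v)
o(x(q(3, -4), 2)) - 1*(-144) = 8*(4 + 2) - 1*(-144) = 8*6 + 144 = 48 + 144 = 192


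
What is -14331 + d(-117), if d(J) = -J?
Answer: -14214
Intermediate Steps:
-14331 + d(-117) = -14331 - 1*(-117) = -14331 + 117 = -14214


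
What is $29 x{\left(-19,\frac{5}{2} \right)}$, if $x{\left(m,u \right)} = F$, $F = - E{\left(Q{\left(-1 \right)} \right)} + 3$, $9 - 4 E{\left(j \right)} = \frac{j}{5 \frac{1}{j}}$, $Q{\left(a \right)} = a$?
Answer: $\frac{116}{5} \approx 23.2$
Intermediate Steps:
$E{\left(j \right)} = \frac{9}{4} - \frac{j^{2}}{20}$ ($E{\left(j \right)} = \frac{9}{4} - \frac{j \frac{1}{5 \frac{1}{j}}}{4} = \frac{9}{4} - \frac{j \frac{j}{5}}{4} = \frac{9}{4} - \frac{\frac{1}{5} j^{2}}{4} = \frac{9}{4} - \frac{j^{2}}{20}$)
$F = \frac{4}{5}$ ($F = - (\frac{9}{4} - \frac{\left(-1\right)^{2}}{20}) + 3 = - (\frac{9}{4} - \frac{1}{20}) + 3 = \left(-1\right) \frac{11}{5} + 3 = - \frac{11}{5} + 3 = \frac{4}{5} \approx 0.8$)
$x{\left(m,u \right)} = \frac{4}{5}$
$29 x{\left(-19,\frac{5}{2} \right)} = 29 \cdot \frac{4}{5} = \frac{116}{5}$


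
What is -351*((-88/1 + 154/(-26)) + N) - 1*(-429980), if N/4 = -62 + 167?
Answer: 315527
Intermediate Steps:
N = 420 (N = 4*(-62 + 167) = 4*105 = 420)
-351*((-88/1 + 154/(-26)) + N) - 1*(-429980) = -351*((-88/1 + 154/(-26)) + 420) - 1*(-429980) = -351*((-88*1 + 154*(-1/26)) + 420) + 429980 = -351*((-88 - 77/13) + 420) + 429980 = -351*(-1221/13 + 420) + 429980 = -351*4239/13 + 429980 = -114453 + 429980 = 315527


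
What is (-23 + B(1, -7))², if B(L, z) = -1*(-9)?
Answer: 196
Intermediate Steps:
B(L, z) = 9
(-23 + B(1, -7))² = (-23 + 9)² = (-14)² = 196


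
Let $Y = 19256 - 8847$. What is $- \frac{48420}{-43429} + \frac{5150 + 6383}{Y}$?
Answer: $\frac{1004870437}{452052461} \approx 2.2229$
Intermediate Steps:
$Y = 10409$
$- \frac{48420}{-43429} + \frac{5150 + 6383}{Y} = - \frac{48420}{-43429} + \frac{5150 + 6383}{10409} = \left(-48420\right) \left(- \frac{1}{43429}\right) + 11533 \cdot \frac{1}{10409} = \frac{48420}{43429} + \frac{11533}{10409} = \frac{1004870437}{452052461}$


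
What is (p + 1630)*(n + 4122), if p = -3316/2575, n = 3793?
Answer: 6638997522/515 ≈ 1.2891e+7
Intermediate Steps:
p = -3316/2575 (p = -3316*1/2575 = -3316/2575 ≈ -1.2878)
(p + 1630)*(n + 4122) = (-3316/2575 + 1630)*(3793 + 4122) = (4193934/2575)*7915 = 6638997522/515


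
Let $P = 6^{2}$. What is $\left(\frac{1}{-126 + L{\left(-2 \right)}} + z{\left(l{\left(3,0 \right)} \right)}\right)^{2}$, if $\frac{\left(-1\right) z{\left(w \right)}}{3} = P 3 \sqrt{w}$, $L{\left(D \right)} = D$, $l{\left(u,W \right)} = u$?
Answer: $\frac{5159780353}{16384} + \frac{81 \sqrt{3}}{16} \approx 3.1494 \cdot 10^{5}$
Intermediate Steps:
$P = 36$
$z{\left(w \right)} = - 324 \sqrt{w}$ ($z{\left(w \right)} = - 3 \cdot 36 \cdot 3 \sqrt{w} = - 3 \cdot 108 \sqrt{w} = - 324 \sqrt{w}$)
$\left(\frac{1}{-126 + L{\left(-2 \right)}} + z{\left(l{\left(3,0 \right)} \right)}\right)^{2} = \left(\frac{1}{-126 - 2} - 324 \sqrt{3}\right)^{2} = \left(\frac{1}{-128} - 324 \sqrt{3}\right)^{2} = \left(- \frac{1}{128} - 324 \sqrt{3}\right)^{2}$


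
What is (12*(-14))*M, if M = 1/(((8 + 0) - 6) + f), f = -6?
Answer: 42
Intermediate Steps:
M = -¼ (M = 1/(((8 + 0) - 6) - 6) = 1/((8 - 6) - 6) = 1/(2 - 6) = 1/(-4) = -¼ ≈ -0.25000)
(12*(-14))*M = (12*(-14))*(-¼) = -168*(-¼) = 42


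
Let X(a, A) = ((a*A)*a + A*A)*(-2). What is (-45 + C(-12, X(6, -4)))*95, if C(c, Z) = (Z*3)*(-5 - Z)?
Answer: -19046835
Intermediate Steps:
X(a, A) = -2*A² - 2*A*a² (X(a, A) = ((A*a)*a + A²)*(-2) = (A*a² + A²)*(-2) = (A² + A*a²)*(-2) = -2*A² - 2*A*a²)
C(c, Z) = 3*Z*(-5 - Z) (C(c, Z) = (3*Z)*(-5 - Z) = 3*Z*(-5 - Z))
(-45 + C(-12, X(6, -4)))*95 = (-45 - 3*(-2*(-4)*(-4 + 6²))*(5 - 2*(-4)*(-4 + 6²)))*95 = (-45 - 3*(-2*(-4)*(-4 + 36))*(5 - 2*(-4)*(-4 + 36)))*95 = (-45 - 3*(-2*(-4)*32)*(5 - 2*(-4)*32))*95 = (-45 - 3*256*(5 + 256))*95 = (-45 - 3*256*261)*95 = (-45 - 200448)*95 = -200493*95 = -19046835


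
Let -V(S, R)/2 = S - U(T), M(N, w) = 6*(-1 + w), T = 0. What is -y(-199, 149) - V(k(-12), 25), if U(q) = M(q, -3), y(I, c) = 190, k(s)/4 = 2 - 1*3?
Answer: -150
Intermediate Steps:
k(s) = -4 (k(s) = 4*(2 - 1*3) = 4*(2 - 3) = 4*(-1) = -4)
M(N, w) = -6 + 6*w
U(q) = -24 (U(q) = -6 + 6*(-3) = -6 - 18 = -24)
V(S, R) = -48 - 2*S (V(S, R) = -2*(S - 1*(-24)) = -2*(S + 24) = -2*(24 + S) = -48 - 2*S)
-y(-199, 149) - V(k(-12), 25) = -1*190 - (-48 - 2*(-4)) = -190 - (-48 + 8) = -190 - 1*(-40) = -190 + 40 = -150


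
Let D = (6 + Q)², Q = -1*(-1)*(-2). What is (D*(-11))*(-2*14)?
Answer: 4928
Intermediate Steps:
Q = -2 (Q = 1*(-2) = -2)
D = 16 (D = (6 - 2)² = 4² = 16)
(D*(-11))*(-2*14) = (16*(-11))*(-2*14) = -176*(-28) = 4928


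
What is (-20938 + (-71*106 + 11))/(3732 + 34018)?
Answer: -28453/37750 ≈ -0.75372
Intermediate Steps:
(-20938 + (-71*106 + 11))/(3732 + 34018) = (-20938 + (-7526 + 11))/37750 = (-20938 - 7515)*(1/37750) = -28453*1/37750 = -28453/37750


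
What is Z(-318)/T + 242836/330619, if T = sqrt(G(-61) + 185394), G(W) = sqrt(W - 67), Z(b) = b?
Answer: 242836/330619 - 159*sqrt(2)/sqrt(92697 + 4*I*sqrt(2)) ≈ -0.00406 + 2.2535e-5*I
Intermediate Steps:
G(W) = sqrt(-67 + W)
T = sqrt(185394 + 8*I*sqrt(2)) (T = sqrt(sqrt(-67 - 61) + 185394) = sqrt(sqrt(-128) + 185394) = sqrt(8*I*sqrt(2) + 185394) = sqrt(185394 + 8*I*sqrt(2)) ≈ 430.57 + 0.013*I)
Z(-318)/T + 242836/330619 = -318/sqrt(185394 + 8*I*sqrt(2)) + 242836/330619 = 242836/330619 - 318/sqrt(185394 + 8*I*sqrt(2))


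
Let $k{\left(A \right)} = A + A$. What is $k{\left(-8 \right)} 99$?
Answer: $-1584$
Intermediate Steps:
$k{\left(A \right)} = 2 A$
$k{\left(-8 \right)} 99 = 2 \left(-8\right) 99 = \left(-16\right) 99 = -1584$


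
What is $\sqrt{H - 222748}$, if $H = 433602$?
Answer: $\sqrt{210854} \approx 459.19$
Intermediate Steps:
$\sqrt{H - 222748} = \sqrt{433602 - 222748} = \sqrt{210854}$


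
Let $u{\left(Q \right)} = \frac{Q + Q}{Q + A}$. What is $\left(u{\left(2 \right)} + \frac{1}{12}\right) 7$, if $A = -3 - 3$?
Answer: $- \frac{77}{12} \approx -6.4167$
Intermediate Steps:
$A = -6$
$u{\left(Q \right)} = \frac{2 Q}{-6 + Q}$ ($u{\left(Q \right)} = \frac{Q + Q}{Q - 6} = \frac{2 Q}{-6 + Q}$)
$\left(u{\left(2 \right)} + \frac{1}{12}\right) 7 = \left(2 \cdot 2 \frac{1}{-6 + 2} + \frac{1}{12}\right) 7 = \left(2 \cdot 2 \frac{1}{-4} + \frac{1}{12}\right) 7 = \left(2 \cdot 2 \left(- \frac{1}{4}\right) + \frac{1}{12}\right) 7 = \left(-1 + \frac{1}{12}\right) 7 = \left(- \frac{11}{12}\right) 7 = - \frac{77}{12}$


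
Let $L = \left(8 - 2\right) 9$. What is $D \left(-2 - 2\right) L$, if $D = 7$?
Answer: $-1512$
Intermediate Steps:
$L = 54$ ($L = 6 \cdot 9 = 54$)
$D \left(-2 - 2\right) L = 7 \left(-2 - 2\right) 54 = 7 \left(-4\right) 54 = \left(-28\right) 54 = -1512$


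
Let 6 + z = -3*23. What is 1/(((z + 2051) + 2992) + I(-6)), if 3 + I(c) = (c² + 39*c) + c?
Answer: 1/4761 ≈ 0.00021004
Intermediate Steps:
z = -75 (z = -6 - 3*23 = -6 - 69 = -75)
I(c) = -3 + c² + 40*c (I(c) = -3 + ((c² + 39*c) + c) = -3 + (c² + 40*c) = -3 + c² + 40*c)
1/(((z + 2051) + 2992) + I(-6)) = 1/(((-75 + 2051) + 2992) + (-3 + (-6)² + 40*(-6))) = 1/((1976 + 2992) + (-3 + 36 - 240)) = 1/(4968 - 207) = 1/4761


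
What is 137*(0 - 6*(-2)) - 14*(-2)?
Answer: 1672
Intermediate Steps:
137*(0 - 6*(-2)) - 14*(-2) = 137*(0 + 12) + 28 = 137*12 + 28 = 1644 + 28 = 1672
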